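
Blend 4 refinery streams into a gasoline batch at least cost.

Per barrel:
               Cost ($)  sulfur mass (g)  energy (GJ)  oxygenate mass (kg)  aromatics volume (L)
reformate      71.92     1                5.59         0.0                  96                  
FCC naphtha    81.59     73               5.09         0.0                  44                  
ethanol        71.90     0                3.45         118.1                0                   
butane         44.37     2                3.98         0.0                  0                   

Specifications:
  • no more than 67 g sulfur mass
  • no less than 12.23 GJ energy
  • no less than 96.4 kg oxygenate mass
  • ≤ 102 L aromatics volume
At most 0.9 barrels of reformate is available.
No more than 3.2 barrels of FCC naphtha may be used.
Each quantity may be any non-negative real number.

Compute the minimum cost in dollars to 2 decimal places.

Let x1 = barrels of reformate, x2 = barrels of FCC naphtha, x3 = barrels of ethanol, x4 = barrels of butane.
Minimize 71.92x1 + 81.59x2 + 71.9x3 + 44.37x4 subject to:
  1x1 + 73x2 + 2x4 ≤ 67   (sulfur mass)
  5.59x1 + 5.09x2 + 3.45x3 + 3.98x4 ≥ 12.23   (energy)
  118.1x3 ≥ 96.4   (oxygenate mass)
  96x1 + 44x2 ≤ 102   (aromatics volume)
  x1 ≤ 0.9
  x2 ≤ 3.2
  x1, x2, x3, x4 ≥ 0.
The cheapest feasible vertex uses only ethanol, butane; reformate, FCC naphtha are not used. There the energy and oxygenate mass constraints are tight.
Solving gives x3 = 0.81626, x4 = 2.3653.
Total cost: 71.9·0.81626 + 44.37·2.3653 = 163.6375.

$163.64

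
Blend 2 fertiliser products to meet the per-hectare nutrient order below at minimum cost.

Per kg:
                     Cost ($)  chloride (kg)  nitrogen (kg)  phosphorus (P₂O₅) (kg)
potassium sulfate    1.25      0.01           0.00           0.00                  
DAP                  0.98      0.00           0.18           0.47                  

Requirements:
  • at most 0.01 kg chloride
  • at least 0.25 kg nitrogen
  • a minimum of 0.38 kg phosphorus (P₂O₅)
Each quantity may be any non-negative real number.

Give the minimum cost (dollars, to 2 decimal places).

Let x1 = kg of potassium sulfate, x2 = kg of DAP.
Minimize 1.25x1 + 0.98x2 s.t.:
  0.01x1 ≤ 0.01   (chloride)
  0.18x2 ≥ 0.25   (nitrogen)
  0.47x2 ≥ 0.38   (phosphorus (P₂O₅))
  x1, x2 ≥ 0.
The cheapest feasible vertex uses only DAP; potassium sulfate is not used. There the nitrogen constraint is tight.
Optimal quantities: DAP = 1.389 kg.
Total cost: 0.98·1.389 = 1.3612.

$1.36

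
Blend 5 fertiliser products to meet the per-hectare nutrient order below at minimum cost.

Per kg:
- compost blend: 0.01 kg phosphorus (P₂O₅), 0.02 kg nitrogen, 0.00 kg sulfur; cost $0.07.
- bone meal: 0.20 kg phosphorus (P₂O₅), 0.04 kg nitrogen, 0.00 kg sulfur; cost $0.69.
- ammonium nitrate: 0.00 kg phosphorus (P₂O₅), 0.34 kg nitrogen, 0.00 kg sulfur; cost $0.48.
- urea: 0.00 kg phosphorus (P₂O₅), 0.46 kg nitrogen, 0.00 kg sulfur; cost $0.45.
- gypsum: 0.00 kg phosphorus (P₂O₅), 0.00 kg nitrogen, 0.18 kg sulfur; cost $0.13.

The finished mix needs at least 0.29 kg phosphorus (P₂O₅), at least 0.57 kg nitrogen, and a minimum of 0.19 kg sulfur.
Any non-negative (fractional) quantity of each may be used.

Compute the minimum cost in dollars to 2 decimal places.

$1.64

Let x1 = kg of compost blend, x2 = kg of bone meal, x3 = kg of ammonium nitrate, x4 = kg of urea, x5 = kg of gypsum.
min 0.07x1 + 0.69x2 + 0.48x3 + 0.45x4 + 0.13x5 subject to:
  0.01x1 + 0.2x2 ≥ 0.29   (phosphorus (P₂O₅))
  0.02x1 + 0.04x2 + 0.34x3 + 0.46x4 ≥ 0.57   (nitrogen)
  0.18x5 ≥ 0.19   (sulfur)
  x1, x2, x3, x4, x5 ≥ 0.
The minimum-cost mix takes nothing from compost blend, ammonium nitrate — only bone meal, urea, gypsum. Binding constraints: phosphorus (P₂O₅), nitrogen, sulfur.
Optimal quantities: bone meal = 1.45 kg, urea = 1.113 kg, gypsum = 1.056 kg.
Hence cost = 0.69·1.45 + 0.45·1.113 + 0.13·1.056 = $1.6386.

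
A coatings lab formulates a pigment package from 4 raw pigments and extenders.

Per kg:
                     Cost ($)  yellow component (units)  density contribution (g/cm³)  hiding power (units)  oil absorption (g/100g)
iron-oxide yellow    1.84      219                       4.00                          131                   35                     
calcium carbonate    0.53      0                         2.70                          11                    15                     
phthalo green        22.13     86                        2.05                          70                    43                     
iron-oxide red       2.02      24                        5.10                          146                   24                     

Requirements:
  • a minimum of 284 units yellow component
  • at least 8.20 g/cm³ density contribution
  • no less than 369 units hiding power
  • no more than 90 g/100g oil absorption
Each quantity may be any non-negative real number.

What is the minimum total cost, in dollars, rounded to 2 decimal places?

$5.14

Let x1 = kg of iron-oxide yellow, x2 = kg of calcium carbonate, x3 = kg of phthalo green, x4 = kg of iron-oxide red.
min 1.84x1 + 0.53x2 + 22.13x3 + 2.02x4 s.t.:
  219x1 + 86x3 + 24x4 ≥ 284   (yellow component)
  4x1 + 2.7x2 + 2.05x3 + 5.1x4 ≥ 8.2   (density contribution)
  131x1 + 11x2 + 70x3 + 146x4 ≥ 369   (hiding power)
  35x1 + 15x2 + 43x3 + 24x4 ≤ 90   (oil absorption)
  x1, x2, x3, x4 ≥ 0.
At the optimum only iron-oxide yellow, iron-oxide red are positive (calcium carbonate, phthalo green = 0). Binding constraints: yellow component and hiding power.
So iron-oxide yellow = 1.131 kg, iron-oxide red = 1.513 kg.
Cost = 1.84·1.131 + 2.02·1.513 = 5.1373.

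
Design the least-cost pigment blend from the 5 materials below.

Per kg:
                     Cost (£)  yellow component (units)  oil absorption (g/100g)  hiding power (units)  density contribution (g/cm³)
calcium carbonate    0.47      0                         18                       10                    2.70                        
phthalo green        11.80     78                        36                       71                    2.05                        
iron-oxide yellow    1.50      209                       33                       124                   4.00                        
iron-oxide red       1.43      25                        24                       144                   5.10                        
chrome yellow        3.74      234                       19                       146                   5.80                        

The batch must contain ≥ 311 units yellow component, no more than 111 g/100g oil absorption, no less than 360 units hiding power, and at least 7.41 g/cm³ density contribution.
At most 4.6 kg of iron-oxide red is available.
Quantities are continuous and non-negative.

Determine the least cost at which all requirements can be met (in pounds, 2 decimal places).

£3.93

Treat it as an LP. Let x1 = kg of calcium carbonate, x2 = kg of phthalo green, x3 = kg of iron-oxide yellow, x4 = kg of iron-oxide red, x5 = kg of chrome yellow.
Minimise 0.47x1 + 11.8x2 + 1.5x3 + 1.43x4 + 3.74x5 with:
  78x2 + 209x3 + 25x4 + 234x5 ≥ 311   (yellow component)
  18x1 + 36x2 + 33x3 + 24x4 + 19x5 ≤ 111   (oil absorption)
  10x1 + 71x2 + 124x3 + 144x4 + 146x5 ≥ 360   (hiding power)
  2.7x1 + 2.05x2 + 4x3 + 5.1x4 + 5.8x5 ≥ 7.41   (density contribution)
  x4 ≤ 4.6
  x1, x2, x3, x4, x5 ≥ 0.
At the optimum only iron-oxide yellow, iron-oxide red are positive (calcium carbonate, phthalo green, chrome yellow = 0). Binding constraints: yellow component and hiding power.
So iron-oxide yellow = 1.326 kg, iron-oxide red = 1.359 kg.
Cost = 1.5·1.326 + 1.43·1.359 = 3.9324.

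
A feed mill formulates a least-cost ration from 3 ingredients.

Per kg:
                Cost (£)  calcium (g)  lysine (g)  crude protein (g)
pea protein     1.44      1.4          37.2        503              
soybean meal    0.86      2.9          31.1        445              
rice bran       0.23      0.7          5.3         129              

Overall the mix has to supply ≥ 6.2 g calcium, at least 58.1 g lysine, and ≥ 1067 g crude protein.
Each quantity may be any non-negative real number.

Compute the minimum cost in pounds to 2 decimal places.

Let x1 = kg of pea protein, x2 = kg of soybean meal, x3 = kg of rice bran.
Minimise 1.44x1 + 0.86x2 + 0.23x3 s.t.:
  1.4x1 + 2.9x2 + 0.7x3 ≥ 6.2   (calcium)
  37.2x1 + 31.1x2 + 5.3x3 ≥ 58.1   (lysine)
  503x1 + 445x2 + 129x3 ≥ 1067   (crude protein)
  x1, x2, x3 ≥ 0.
The cheapest feasible vertex uses only soybean meal, rice bran; pea protein is not used. There the lysine and crude protein constraints are tight.
So soybean meal = 1.113 kg, rice bran = 4.433 kg.
Hence cost = 0.86·1.113 + 0.23·4.433 = £1.9768.

£1.98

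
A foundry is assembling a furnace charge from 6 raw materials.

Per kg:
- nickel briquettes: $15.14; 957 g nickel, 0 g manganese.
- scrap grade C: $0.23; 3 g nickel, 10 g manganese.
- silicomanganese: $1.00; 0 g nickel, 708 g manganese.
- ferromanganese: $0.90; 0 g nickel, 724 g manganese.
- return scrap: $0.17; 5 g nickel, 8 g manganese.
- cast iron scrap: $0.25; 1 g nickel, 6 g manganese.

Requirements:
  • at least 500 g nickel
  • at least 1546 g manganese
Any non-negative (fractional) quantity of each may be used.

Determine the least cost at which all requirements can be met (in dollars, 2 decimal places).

$9.83

Treat it as an LP. Let x1 = kg of nickel briquettes, x2 = kg of scrap grade C, x3 = kg of silicomanganese, x4 = kg of ferromanganese, x5 = kg of return scrap, x6 = kg of cast iron scrap.
min 15.14x1 + 0.23x2 + 1x3 + 0.9x4 + 0.17x5 + 0.25x6 subject to:
  957x1 + 3x2 + 5x5 + 1x6 ≥ 500   (nickel)
  10x2 + 708x3 + 724x4 + 8x5 + 6x6 ≥ 1546   (manganese)
  x1, x2, x3, x4, x5, x6 ≥ 0.
The minimum-cost mix takes nothing from scrap grade C, silicomanganese, return scrap, cast iron scrap — only nickel briquettes, ferromanganese. Binding constraints: nickel and manganese.
That vertex is x1 = 0.5225, x4 = 2.135.
Objective = 15.14·0.5225 + 0.9·2.135 = 9.8322.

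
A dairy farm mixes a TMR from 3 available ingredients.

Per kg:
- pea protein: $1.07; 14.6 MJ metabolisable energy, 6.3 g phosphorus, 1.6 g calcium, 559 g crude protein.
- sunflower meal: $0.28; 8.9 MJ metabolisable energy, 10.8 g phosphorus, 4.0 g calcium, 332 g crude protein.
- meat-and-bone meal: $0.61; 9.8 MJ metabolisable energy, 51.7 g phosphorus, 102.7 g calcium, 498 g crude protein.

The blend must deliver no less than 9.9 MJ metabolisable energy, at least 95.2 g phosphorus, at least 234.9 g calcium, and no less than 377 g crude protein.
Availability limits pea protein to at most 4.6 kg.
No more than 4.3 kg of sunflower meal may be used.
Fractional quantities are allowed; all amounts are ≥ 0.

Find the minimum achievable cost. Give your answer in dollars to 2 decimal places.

This is a linear program. Let x1 = kg of pea protein, x2 = kg of sunflower meal, x3 = kg of meat-and-bone meal.
Minimize 1.07x1 + 0.28x2 + 0.61x3 s.t.:
  14.6x1 + 8.9x2 + 9.8x3 ≥ 9.9   (metabolisable energy)
  6.3x1 + 10.8x2 + 51.7x3 ≥ 95.2   (phosphorus)
  1.6x1 + 4x2 + 102.7x3 ≥ 234.9   (calcium)
  559x1 + 332x2 + 498x3 ≥ 377   (crude protein)
  x1 ≤ 4.6
  x2 ≤ 4.3
  x1, x2, x3 ≥ 0.
The minimum-cost mix takes nothing from pea protein, sunflower meal — only meat-and-bone meal. Binding constraint: calcium.
Optimal quantities: meat-and-bone meal = 2.287 kg.
Total cost: 0.61·2.287 = 1.3951.

$1.40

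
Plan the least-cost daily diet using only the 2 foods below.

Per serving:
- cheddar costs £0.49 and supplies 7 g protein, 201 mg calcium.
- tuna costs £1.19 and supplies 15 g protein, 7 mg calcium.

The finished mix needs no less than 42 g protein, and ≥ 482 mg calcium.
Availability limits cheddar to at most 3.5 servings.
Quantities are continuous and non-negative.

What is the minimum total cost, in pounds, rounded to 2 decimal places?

Let x1 = servings of cheddar, x2 = servings of tuna.
Minimize 0.49x1 + 1.19x2 with:
  7x1 + 15x2 ≥ 42   (protein)
  201x1 + 7x2 ≥ 482   (calcium)
  x1 ≤ 3.5
  x1, x2 ≥ 0.
Both inputs are positive at the optimum. Binding constraints: protein and the cheddar cap.
Optimal quantities: cheddar = 3.5 servings, tuna = 1.167 servings.
Total cost: 0.49·3.5 + 1.19·1.167 = 3.1037.

£3.10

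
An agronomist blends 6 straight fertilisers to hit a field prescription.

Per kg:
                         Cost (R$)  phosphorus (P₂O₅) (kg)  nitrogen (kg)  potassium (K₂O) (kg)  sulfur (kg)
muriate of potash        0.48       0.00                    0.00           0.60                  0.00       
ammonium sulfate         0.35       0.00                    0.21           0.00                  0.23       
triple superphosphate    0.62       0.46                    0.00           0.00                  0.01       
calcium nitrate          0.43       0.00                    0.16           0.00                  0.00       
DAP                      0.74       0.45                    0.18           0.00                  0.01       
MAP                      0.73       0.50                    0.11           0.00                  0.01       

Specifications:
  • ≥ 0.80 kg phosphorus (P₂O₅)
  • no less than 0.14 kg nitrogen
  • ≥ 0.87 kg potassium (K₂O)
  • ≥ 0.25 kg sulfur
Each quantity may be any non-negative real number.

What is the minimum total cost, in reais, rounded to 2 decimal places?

R$2.13

Let x1 = kg of muriate of potash, x2 = kg of ammonium sulfate, x3 = kg of triple superphosphate, x4 = kg of calcium nitrate, x5 = kg of DAP, x6 = kg of MAP.
Minimize 0.48x1 + 0.35x2 + 0.62x3 + 0.43x4 + 0.74x5 + 0.73x6 with:
  0.46x3 + 0.45x5 + 0.5x6 ≥ 0.8   (phosphorus (P₂O₅))
  0.21x2 + 0.16x4 + 0.18x5 + 0.11x6 ≥ 0.14   (nitrogen)
  0.6x1 ≥ 0.87   (potassium (K₂O))
  0.23x2 + 0.01x3 + 0.01x5 + 0.01x6 ≥ 0.25   (sulfur)
  x1, x2, x3, x4, x5, x6 ≥ 0.
The cheapest feasible vertex uses only muriate of potash, ammonium sulfate, triple superphosphate; calcium nitrate, DAP, MAP are not used. The phosphorus (P₂O₅), potassium (K₂O), sulfur requirements are met with equality.
That vertex is x1 = 1.45, x2 = 1.011, x3 = 1.739.
Hence cost = 0.48·1.45 + 0.35·1.011 + 0.62·1.739 = R$2.1280.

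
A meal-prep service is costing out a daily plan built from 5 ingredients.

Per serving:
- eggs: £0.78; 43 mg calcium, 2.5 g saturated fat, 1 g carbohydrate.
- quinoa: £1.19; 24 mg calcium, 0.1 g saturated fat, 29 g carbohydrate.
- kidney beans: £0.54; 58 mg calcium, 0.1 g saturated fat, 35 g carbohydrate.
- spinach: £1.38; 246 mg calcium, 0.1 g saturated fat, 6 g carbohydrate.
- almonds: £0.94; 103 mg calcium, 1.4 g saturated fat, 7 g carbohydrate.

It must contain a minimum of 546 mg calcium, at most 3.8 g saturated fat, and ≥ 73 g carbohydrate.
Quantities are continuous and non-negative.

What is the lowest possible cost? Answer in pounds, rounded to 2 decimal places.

Let x1 = servings of eggs, x2 = servings of quinoa, x3 = servings of kidney beans, x4 = servings of spinach, x5 = servings of almonds.
Minimise 0.78x1 + 1.19x2 + 0.54x3 + 1.38x4 + 0.94x5 s.t.:
  43x1 + 24x2 + 58x3 + 246x4 + 103x5 ≥ 546   (calcium)
  2.5x1 + 0.1x2 + 0.1x3 + 0.1x4 + 1.4x5 ≤ 3.8   (saturated fat)
  1x1 + 29x2 + 35x3 + 6x4 + 7x5 ≥ 73   (carbohydrate)
  x1, x2, x3, x4, x5 ≥ 0.
The cheapest feasible vertex uses only kidney beans, spinach; eggs, quinoa, almonds are not used. Binding constraints: calcium and carbohydrate.
Optimal quantities: kidney beans = 1.777 servings, spinach = 1.801 servings.
Objective = 0.54·1.777 + 1.38·1.801 = 3.44496.

£3.44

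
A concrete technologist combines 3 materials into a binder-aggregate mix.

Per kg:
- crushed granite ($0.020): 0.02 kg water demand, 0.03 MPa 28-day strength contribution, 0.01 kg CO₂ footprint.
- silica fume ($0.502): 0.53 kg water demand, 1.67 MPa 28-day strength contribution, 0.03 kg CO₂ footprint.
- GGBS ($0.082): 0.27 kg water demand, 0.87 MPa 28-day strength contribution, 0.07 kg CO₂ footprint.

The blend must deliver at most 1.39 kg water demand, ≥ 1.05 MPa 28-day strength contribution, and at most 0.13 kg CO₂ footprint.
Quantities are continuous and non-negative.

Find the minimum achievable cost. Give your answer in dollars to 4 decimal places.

$0.0990

Treat it as an LP. Let x1 = kg of crushed granite, x2 = kg of silica fume, x3 = kg of GGBS.
min 0.02x1 + 0.502x2 + 0.082x3 s.t.:
  0.02x1 + 0.53x2 + 0.27x3 ≤ 1.39   (water demand)
  0.03x1 + 1.67x2 + 0.87x3 ≥ 1.05   (28-day strength contribution)
  0.01x1 + 0.03x2 + 0.07x3 ≤ 0.13   (CO₂ footprint)
  x1, x2, x3 ≥ 0.
At the optimum only GGBS is positive (crushed granite, silica fume = 0). The 28-day strength contribution requirement is met with equality.
Optimal quantities: GGBS = 1.207 kg.
Hence cost = 0.082·1.207 = $0.098974.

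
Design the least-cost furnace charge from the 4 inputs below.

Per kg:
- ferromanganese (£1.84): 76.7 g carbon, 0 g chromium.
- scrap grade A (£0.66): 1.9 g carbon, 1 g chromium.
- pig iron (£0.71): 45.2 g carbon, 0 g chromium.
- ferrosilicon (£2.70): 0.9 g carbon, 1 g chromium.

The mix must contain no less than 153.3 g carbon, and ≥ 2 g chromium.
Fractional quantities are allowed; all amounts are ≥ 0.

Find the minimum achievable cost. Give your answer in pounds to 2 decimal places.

£3.67

Let x1 = kg of ferromanganese, x2 = kg of scrap grade A, x3 = kg of pig iron, x4 = kg of ferrosilicon.
Minimise 1.84x1 + 0.66x2 + 0.71x3 + 2.7x4 with:
  76.7x1 + 1.9x2 + 45.2x3 + 0.9x4 ≥ 153.3   (carbon)
  1x2 + 1x4 ≥ 2   (chromium)
  x1, x2, x3, x4 ≥ 0.
The cheapest feasible vertex uses only scrap grade A, pig iron; ferromanganese, ferrosilicon are not used. There the carbon and chromium constraints are tight.
So scrap grade A = 2 kg, pig iron = 3.308 kg.
Cost = 0.66·2 + 0.71·3.308 = 3.6687.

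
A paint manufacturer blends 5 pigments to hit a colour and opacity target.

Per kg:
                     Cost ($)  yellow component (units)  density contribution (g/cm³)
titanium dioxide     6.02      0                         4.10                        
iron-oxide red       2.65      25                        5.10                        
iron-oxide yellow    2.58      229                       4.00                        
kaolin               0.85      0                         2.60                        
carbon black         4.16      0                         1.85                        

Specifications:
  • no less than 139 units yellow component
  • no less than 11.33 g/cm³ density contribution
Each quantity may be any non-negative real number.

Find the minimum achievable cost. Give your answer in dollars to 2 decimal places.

$4.48

Treat it as an LP. Let x1 = kg of titanium dioxide, x2 = kg of iron-oxide red, x3 = kg of iron-oxide yellow, x4 = kg of kaolin, x5 = kg of carbon black.
min 6.02x1 + 2.65x2 + 2.58x3 + 0.85x4 + 4.16x5 subject to:
  25x2 + 229x3 ≥ 139   (yellow component)
  4.1x1 + 5.1x2 + 4x3 + 2.6x4 + 1.85x5 ≥ 11.33   (density contribution)
  x1, x2, x3, x4, x5 ≥ 0.
At the optimum only iron-oxide yellow, kaolin are positive (titanium dioxide, iron-oxide red, carbon black = 0). Binding constraints: yellow component and density contribution.
That vertex is x3 = 0.607, x4 = 3.424.
Cost = 2.58·0.607 + 0.85·3.424 = 4.4765.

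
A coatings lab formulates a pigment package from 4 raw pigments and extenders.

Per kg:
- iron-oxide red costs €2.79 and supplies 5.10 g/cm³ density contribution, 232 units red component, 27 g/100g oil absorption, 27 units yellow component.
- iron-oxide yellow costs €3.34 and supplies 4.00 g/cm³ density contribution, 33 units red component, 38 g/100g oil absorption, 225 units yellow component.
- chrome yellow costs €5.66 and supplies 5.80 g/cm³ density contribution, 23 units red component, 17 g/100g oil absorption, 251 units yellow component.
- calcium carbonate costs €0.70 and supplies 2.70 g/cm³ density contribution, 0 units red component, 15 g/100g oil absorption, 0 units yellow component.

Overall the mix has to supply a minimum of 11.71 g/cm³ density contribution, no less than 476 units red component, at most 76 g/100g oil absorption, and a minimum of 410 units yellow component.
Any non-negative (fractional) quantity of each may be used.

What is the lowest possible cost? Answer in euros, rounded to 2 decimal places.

€13.40

Set it up as a linear program. Let x1 = kg of iron-oxide red, x2 = kg of iron-oxide yellow, x3 = kg of chrome yellow, x4 = kg of calcium carbonate.
min 2.79x1 + 3.34x2 + 5.66x3 + 0.7x4 s.t.:
  5.1x1 + 4x2 + 5.8x3 + 2.7x4 ≥ 11.71   (density contribution)
  232x1 + 33x2 + 23x3 ≥ 476   (red component)
  27x1 + 38x2 + 17x3 + 15x4 ≤ 76   (oil absorption)
  27x1 + 225x2 + 251x3 ≥ 410   (yellow component)
  x1, x2, x3, x4 ≥ 0.
The minimum-cost mix takes nothing from calcium carbonate — only iron-oxide red, iron-oxide yellow, chrome yellow. The red component, oil absorption, yellow component requirements are met with equality.
That vertex is x1 = 1.91, x2 = 0.007005, x3 = 1.422.
Hence cost = 2.79·1.91 + 3.34·0.007005 + 5.66·1.422 = €13.4008.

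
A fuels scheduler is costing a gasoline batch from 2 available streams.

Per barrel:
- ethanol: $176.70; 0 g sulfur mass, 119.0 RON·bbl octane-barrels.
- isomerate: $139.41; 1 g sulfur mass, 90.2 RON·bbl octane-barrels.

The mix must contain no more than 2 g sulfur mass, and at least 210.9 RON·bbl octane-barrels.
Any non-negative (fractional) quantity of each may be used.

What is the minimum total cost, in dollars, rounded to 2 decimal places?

$313.16

Let x1 = barrels of ethanol, x2 = barrels of isomerate.
Minimise 176.7x1 + 139.41x2 subject to:
  1x2 ≤ 2   (sulfur mass)
  119x1 + 90.2x2 ≥ 210.9   (octane-barrels)
  x1, x2 ≥ 0.
The minimum-cost mix takes nothing from isomerate — only ethanol. The octane-barrels requirement is met with equality.
So ethanol = 1.77227 barrels.
Total cost: 176.7·1.77227 = 313.1601.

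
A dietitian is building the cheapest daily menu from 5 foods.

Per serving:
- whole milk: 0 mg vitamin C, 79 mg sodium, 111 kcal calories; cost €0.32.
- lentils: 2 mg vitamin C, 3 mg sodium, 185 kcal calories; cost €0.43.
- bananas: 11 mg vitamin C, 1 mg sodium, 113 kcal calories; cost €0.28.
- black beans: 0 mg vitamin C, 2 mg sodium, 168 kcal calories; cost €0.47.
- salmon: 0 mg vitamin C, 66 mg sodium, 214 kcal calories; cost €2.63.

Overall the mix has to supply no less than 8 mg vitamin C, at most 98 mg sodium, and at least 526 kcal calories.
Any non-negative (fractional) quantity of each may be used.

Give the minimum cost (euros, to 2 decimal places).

This is a linear program. Let x1 = servings of whole milk, x2 = servings of lentils, x3 = servings of bananas, x4 = servings of black beans, x5 = servings of salmon.
Minimize 0.32x1 + 0.43x2 + 0.28x3 + 0.47x4 + 2.63x5 s.t.:
  2x2 + 11x3 ≥ 8   (vitamin C)
  79x1 + 3x2 + 1x3 + 2x4 + 66x5 ≤ 98   (sodium)
  111x1 + 185x2 + 113x3 + 168x4 + 214x5 ≥ 526   (calories)
  x1, x2, x3, x4, x5 ≥ 0.
At the optimum only lentils, bananas are positive (whole milk, black beans, salmon = 0). Binding constraints: vitamin C and calories.
So lentils = 2.699 servings, bananas = 0.2366 servings.
Total cost: 0.43·2.699 + 0.28·0.2366 = 1.2268.

€1.23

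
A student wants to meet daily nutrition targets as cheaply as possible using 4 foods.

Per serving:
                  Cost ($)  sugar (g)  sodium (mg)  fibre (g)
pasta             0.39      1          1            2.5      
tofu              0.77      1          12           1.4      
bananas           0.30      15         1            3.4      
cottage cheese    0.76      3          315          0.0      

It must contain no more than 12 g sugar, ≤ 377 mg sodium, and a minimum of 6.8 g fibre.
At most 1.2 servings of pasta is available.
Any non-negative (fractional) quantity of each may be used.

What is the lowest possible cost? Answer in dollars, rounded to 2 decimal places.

Let x1 = servings of pasta, x2 = servings of tofu, x3 = servings of bananas, x4 = servings of cottage cheese.
Minimise 0.39x1 + 0.77x2 + 0.3x3 + 0.76x4 with:
  1x1 + 1x2 + 15x3 + 3x4 ≤ 12   (sugar)
  1x1 + 12x2 + 1x3 + 315x4 ≤ 377   (sodium)
  2.5x1 + 1.4x2 + 3.4x3 ≥ 6.8   (fibre)
  x1 ≤ 1.2
  x1, x2, x3, x4 ≥ 0.
At the optimum only pasta, tofu, bananas are positive (cottage cheese = 0). There the sugar, fibre, the pasta cap constraints are tight.
So pasta = 1.2 servings, tofu = 1.152 servings, bananas = 0.6432 servings.
Hence cost = 0.39·1.2 + 0.77·1.152 + 0.3·0.6432 = $1.5480.

$1.55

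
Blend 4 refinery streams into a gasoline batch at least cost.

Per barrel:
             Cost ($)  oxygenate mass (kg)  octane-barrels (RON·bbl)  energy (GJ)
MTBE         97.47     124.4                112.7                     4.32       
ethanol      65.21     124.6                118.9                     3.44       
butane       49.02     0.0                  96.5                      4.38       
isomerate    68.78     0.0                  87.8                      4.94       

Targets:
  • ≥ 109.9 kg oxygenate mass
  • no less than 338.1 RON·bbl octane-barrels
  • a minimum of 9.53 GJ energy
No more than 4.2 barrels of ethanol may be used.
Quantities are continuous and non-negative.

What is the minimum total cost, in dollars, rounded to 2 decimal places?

Set it up as a linear program. Let x1 = barrels of MTBE, x2 = barrels of ethanol, x3 = barrels of butane, x4 = barrels of isomerate.
Minimise 97.47x1 + 65.21x2 + 49.02x3 + 68.78x4 with:
  124.4x1 + 124.6x2 ≥ 109.9   (oxygenate mass)
  112.7x1 + 118.9x2 + 96.5x3 + 87.8x4 ≥ 338.1   (octane-barrels)
  4.32x1 + 3.44x2 + 4.38x3 + 4.94x4 ≥ 9.53   (energy)
  x2 ≤ 4.2
  x1, x2, x3, x4 ≥ 0.
At the optimum only ethanol, butane are positive (MTBE, isomerate = 0). There the oxygenate mass and octane-barrels constraints are tight.
So ethanol = 0.88202 barrels, butane = 2.4169 barrels.
Total cost: 65.21·0.88202 + 49.02·2.4169 = 175.9930.

$175.99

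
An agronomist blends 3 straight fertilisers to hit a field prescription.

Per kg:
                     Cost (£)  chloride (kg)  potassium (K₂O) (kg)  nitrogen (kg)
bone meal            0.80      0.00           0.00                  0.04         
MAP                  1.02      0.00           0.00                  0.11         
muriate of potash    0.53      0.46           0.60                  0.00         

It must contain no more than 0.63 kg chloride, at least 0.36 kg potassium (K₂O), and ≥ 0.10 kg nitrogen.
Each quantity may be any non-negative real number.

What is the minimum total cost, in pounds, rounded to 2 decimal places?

£1.25

Let x1 = kg of bone meal, x2 = kg of MAP, x3 = kg of muriate of potash.
Minimize 0.8x1 + 1.02x2 + 0.53x3 s.t.:
  0.46x3 ≤ 0.63   (chloride)
  0.6x3 ≥ 0.36   (potassium (K₂O))
  0.04x1 + 0.11x2 ≥ 0.1   (nitrogen)
  x1, x2, x3 ≥ 0.
The cheapest feasible vertex uses only MAP, muriate of potash; bone meal is not used. Binding constraints: potassium (K₂O) and nitrogen.
Optimal quantities: MAP = 0.9091 kg, muriate of potash = 0.6 kg.
Hence cost = 1.02·0.9091 + 0.53·0.6 = £1.2453.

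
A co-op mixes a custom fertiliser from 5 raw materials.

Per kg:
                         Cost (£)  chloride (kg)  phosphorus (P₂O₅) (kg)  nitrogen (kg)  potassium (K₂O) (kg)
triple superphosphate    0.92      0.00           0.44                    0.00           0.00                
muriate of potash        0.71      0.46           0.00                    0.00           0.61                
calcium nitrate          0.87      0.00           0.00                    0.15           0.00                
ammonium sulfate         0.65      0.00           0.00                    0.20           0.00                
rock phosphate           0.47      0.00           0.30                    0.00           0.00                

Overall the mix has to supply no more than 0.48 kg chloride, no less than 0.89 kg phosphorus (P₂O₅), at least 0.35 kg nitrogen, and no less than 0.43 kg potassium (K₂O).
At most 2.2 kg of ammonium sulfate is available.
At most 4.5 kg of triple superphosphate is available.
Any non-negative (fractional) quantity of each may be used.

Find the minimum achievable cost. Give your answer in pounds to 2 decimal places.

Set it up as a linear program. Let x1 = kg of triple superphosphate, x2 = kg of muriate of potash, x3 = kg of calcium nitrate, x4 = kg of ammonium sulfate, x5 = kg of rock phosphate.
min 0.92x1 + 0.71x2 + 0.87x3 + 0.65x4 + 0.47x5 with:
  0.46x2 ≤ 0.48   (chloride)
  0.44x1 + 0.3x5 ≥ 0.89   (phosphorus (P₂O₅))
  0.15x3 + 0.2x4 ≥ 0.35   (nitrogen)
  0.61x2 ≥ 0.43   (potassium (K₂O))
  x4 ≤ 2.2
  x1 ≤ 4.5
  x1, x2, x3, x4, x5 ≥ 0.
The minimum-cost mix takes nothing from triple superphosphate, calcium nitrate — only muriate of potash, ammonium sulfate, rock phosphate. The phosphorus (P₂O₅), nitrogen, potassium (K₂O) requirements are met with equality.
Solving gives x2 = 0.7049, x4 = 1.75, x5 = 2.967.
Total cost: 0.71·0.7049 + 0.65·1.75 + 0.47·2.967 = 3.0325.

£3.03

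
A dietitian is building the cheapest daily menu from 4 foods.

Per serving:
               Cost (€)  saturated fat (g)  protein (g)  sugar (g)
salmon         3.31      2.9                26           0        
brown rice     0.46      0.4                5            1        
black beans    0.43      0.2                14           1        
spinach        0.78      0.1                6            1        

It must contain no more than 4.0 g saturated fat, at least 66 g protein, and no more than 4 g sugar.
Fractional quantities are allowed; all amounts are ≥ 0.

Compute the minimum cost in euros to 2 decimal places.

€2.99

Treat it as an LP. Let x1 = servings of salmon, x2 = servings of brown rice, x3 = servings of black beans, x4 = servings of spinach.
Minimise 3.31x1 + 0.46x2 + 0.43x3 + 0.78x4 subject to:
  2.9x1 + 0.4x2 + 0.2x3 + 0.1x4 ≤ 4   (saturated fat)
  26x1 + 5x2 + 14x3 + 6x4 ≥ 66   (protein)
  1x2 + 1x3 + 1x4 ≤ 4   (sugar)
  x1, x2, x3, x4 ≥ 0.
The minimum-cost mix takes nothing from brown rice, spinach — only salmon, black beans. The protein and sugar requirements are met with equality.
That vertex is x1 = 0.3846, x3 = 4.
Objective = 3.31·0.3846 + 0.43·4 = 2.9930.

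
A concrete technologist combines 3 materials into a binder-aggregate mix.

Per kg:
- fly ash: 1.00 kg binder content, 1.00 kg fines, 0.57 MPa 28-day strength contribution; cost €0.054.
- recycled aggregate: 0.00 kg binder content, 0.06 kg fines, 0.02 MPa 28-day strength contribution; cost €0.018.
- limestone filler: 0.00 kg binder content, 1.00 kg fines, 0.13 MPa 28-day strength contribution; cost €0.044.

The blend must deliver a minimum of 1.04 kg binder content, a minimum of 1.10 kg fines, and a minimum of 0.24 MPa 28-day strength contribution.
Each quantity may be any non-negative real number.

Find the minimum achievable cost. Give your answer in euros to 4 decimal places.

€0.0588

This is a linear program. Let x1 = kg of fly ash, x2 = kg of recycled aggregate, x3 = kg of limestone filler.
Minimize 0.054x1 + 0.018x2 + 0.044x3 s.t.:
  1x1 ≥ 1.04   (binder content)
  1x1 + 0.06x2 + 1x3 ≥ 1.1   (fines)
  0.57x1 + 0.02x2 + 0.13x3 ≥ 0.24   (28-day strength contribution)
  x1, x2, x3 ≥ 0.
At the optimum only fly ash, limestone filler are positive (recycled aggregate = 0). The binder content and fines requirements are met with equality.
That vertex is x1 = 1.04, x3 = 0.06.
Total cost: 0.054·1.04 + 0.044·0.06 = 0.058800.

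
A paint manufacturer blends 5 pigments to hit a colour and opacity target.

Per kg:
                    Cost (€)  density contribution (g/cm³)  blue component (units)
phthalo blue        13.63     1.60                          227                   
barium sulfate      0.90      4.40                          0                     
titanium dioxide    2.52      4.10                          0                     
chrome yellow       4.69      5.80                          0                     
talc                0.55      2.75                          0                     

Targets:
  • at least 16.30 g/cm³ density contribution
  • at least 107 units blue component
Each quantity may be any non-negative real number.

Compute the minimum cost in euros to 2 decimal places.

Treat it as an LP. Let x1 = kg of phthalo blue, x2 = kg of barium sulfate, x3 = kg of titanium dioxide, x4 = kg of chrome yellow, x5 = kg of talc.
min 13.63x1 + 0.9x2 + 2.52x3 + 4.69x4 + 0.55x5 with:
  1.6x1 + 4.4x2 + 4.1x3 + 5.8x4 + 2.75x5 ≥ 16.3   (density contribution)
  227x1 ≥ 107   (blue component)
  x1, x2, x3, x4, x5 ≥ 0.
The minimum-cost mix takes nothing from barium sulfate, titanium dioxide, chrome yellow — only phthalo blue, talc. Binding constraints: density contribution and blue component.
Optimal quantities: phthalo blue = 0.4714 kg, talc = 5.653 kg.
Total cost: 13.63·0.4714 + 0.55·5.653 = 9.5343.

€9.53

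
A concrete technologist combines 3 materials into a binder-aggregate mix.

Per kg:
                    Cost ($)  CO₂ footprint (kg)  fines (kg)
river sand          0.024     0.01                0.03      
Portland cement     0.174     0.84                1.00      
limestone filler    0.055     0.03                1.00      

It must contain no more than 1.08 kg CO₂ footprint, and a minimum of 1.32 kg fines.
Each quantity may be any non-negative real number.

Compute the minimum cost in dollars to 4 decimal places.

$0.0726

Let x1 = kg of river sand, x2 = kg of Portland cement, x3 = kg of limestone filler.
Minimise 0.024x1 + 0.174x2 + 0.055x3 subject to:
  0.01x1 + 0.84x2 + 0.03x3 ≤ 1.08   (CO₂ footprint)
  0.03x1 + 1x2 + 1x3 ≥ 1.32   (fines)
  x1, x2, x3 ≥ 0.
The minimum-cost mix takes nothing from river sand, Portland cement — only limestone filler. There the fines constraint is tight.
So limestone filler = 1.32 kg.
Total cost: 0.055·1.32 = 0.072600.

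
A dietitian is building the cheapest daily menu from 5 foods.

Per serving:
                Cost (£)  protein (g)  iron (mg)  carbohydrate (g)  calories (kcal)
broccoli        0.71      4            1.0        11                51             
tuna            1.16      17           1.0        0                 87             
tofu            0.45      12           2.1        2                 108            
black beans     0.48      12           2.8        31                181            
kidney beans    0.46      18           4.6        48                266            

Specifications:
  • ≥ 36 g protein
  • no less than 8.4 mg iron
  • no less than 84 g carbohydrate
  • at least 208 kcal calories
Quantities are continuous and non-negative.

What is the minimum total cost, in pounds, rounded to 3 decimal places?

£0.920

Let x1 = servings of broccoli, x2 = servings of tuna, x3 = servings of tofu, x4 = servings of black beans, x5 = servings of kidney beans.
Minimize 0.71x1 + 1.16x2 + 0.45x3 + 0.48x4 + 0.46x5 subject to:
  4x1 + 17x2 + 12x3 + 12x4 + 18x5 ≥ 36   (protein)
  1x1 + 1x2 + 2.1x3 + 2.8x4 + 4.6x5 ≥ 8.4   (iron)
  11x1 + 2x3 + 31x4 + 48x5 ≥ 84   (carbohydrate)
  51x1 + 87x2 + 108x3 + 181x4 + 266x5 ≥ 208   (calories)
  x1, x2, x3, x4, x5 ≥ 0.
The cheapest feasible vertex uses only kidney beans; broccoli, tuna, tofu, black beans are not used. The protein requirement is met with equality.
That vertex is x5 = 2.
Hence cost = 0.46·2 = £0.92000.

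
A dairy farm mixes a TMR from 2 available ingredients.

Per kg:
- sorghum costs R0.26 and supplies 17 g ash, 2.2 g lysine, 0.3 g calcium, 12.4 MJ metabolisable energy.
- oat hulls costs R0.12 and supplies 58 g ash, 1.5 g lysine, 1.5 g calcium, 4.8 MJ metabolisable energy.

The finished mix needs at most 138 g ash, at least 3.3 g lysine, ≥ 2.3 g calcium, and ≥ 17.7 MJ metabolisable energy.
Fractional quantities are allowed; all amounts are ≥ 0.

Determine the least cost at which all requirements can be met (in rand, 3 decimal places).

R0.397

Let x1 = kg of sorghum, x2 = kg of oat hulls.
min 0.26x1 + 0.12x2 with:
  17x1 + 58x2 ≤ 138   (ash)
  2.2x1 + 1.5x2 ≥ 3.3   (lysine)
  0.3x1 + 1.5x2 ≥ 2.3   (calcium)
  12.4x1 + 4.8x2 ≥ 17.7   (metabolisable energy)
  x1, x2 ≥ 0.
Both inputs are positive at the optimum. There the calcium and metabolisable energy constraints are tight.
That vertex is x1 = 0.9038, x2 = 1.353.
Objective = 0.26·0.9038 + 0.12·1.353 = 0.39735.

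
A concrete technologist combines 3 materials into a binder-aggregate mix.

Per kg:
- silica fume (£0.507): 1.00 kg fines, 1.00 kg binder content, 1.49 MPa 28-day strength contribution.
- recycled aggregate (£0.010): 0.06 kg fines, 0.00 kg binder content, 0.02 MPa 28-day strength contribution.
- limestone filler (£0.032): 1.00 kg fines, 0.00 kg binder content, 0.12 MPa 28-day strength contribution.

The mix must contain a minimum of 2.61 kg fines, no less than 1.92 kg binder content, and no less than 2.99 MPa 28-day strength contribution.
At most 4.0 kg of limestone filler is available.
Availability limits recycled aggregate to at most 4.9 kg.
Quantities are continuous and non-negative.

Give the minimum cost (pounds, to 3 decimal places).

£1.008

Set it up as a linear program. Let x1 = kg of silica fume, x2 = kg of recycled aggregate, x3 = kg of limestone filler.
min 0.507x1 + 0.01x2 + 0.032x3 s.t.:
  1x1 + 0.06x2 + 1x3 ≥ 2.61   (fines)
  1x1 ≥ 1.92   (binder content)
  1.49x1 + 0.02x2 + 0.12x3 ≥ 2.99   (28-day strength contribution)
  x3 ≤ 4
  x2 ≤ 4.9
  x1, x2, x3 ≥ 0.
The minimum-cost mix takes nothing from recycled aggregate — only silica fume, limestone filler. The binder content and 28-day strength contribution requirements are met with equality.
That vertex is x1 = 1.92, x3 = 1.077.
Objective = 0.507·1.92 + 0.032·1.077 = 1.00790.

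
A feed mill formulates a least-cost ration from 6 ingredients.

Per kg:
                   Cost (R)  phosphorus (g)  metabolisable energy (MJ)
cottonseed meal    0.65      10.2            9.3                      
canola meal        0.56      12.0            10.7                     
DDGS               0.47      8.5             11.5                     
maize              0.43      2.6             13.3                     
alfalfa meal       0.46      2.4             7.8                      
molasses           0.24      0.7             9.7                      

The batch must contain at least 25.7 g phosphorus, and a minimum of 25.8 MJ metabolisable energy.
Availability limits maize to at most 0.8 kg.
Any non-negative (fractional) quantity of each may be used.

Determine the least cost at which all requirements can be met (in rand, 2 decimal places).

R1.25

This is a linear program. Let x1 = kg of cottonseed meal, x2 = kg of canola meal, x3 = kg of DDGS, x4 = kg of maize, x5 = kg of alfalfa meal, x6 = kg of molasses.
Minimize 0.65x1 + 0.56x2 + 0.47x3 + 0.43x4 + 0.46x5 + 0.24x6 s.t.:
  10.2x1 + 12x2 + 8.5x3 + 2.6x4 + 2.4x5 + 0.7x6 ≥ 25.7   (phosphorus)
  9.3x1 + 10.7x2 + 11.5x3 + 13.3x4 + 7.8x5 + 9.7x6 ≥ 25.8   (metabolisable energy)
  x4 ≤ 0.8
  x1, x2, x3, x4, x5, x6 ≥ 0.
The optimal basis is {canola meal, DDGS}; cottonseed meal, maize, alfalfa meal, molasses drop out. Binding constraints: phosphorus and metabolisable energy.
Solving gives x2 = 1.621, x3 = 0.7356.
Total cost: 0.56·1.621 + 0.47·0.7356 = 1.2535.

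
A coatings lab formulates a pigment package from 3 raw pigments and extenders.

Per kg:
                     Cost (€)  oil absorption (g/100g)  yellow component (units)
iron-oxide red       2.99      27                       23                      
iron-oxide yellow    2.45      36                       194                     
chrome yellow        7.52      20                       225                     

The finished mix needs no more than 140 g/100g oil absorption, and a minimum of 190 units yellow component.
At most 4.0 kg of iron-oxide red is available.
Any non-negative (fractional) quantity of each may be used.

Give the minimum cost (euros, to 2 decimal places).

Let x1 = kg of iron-oxide red, x2 = kg of iron-oxide yellow, x3 = kg of chrome yellow.
min 2.99x1 + 2.45x2 + 7.52x3 s.t.:
  27x1 + 36x2 + 20x3 ≤ 140   (oil absorption)
  23x1 + 194x2 + 225x3 ≥ 190   (yellow component)
  x1 ≤ 4
  x1, x2, x3 ≥ 0.
The cheapest feasible vertex uses only iron-oxide yellow; iron-oxide red, chrome yellow are not used. The yellow component requirement is met with equality.
Optimal quantities: iron-oxide yellow = 0.9794 kg.
Hence cost = 2.45·0.9794 = €2.3995.

€2.40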